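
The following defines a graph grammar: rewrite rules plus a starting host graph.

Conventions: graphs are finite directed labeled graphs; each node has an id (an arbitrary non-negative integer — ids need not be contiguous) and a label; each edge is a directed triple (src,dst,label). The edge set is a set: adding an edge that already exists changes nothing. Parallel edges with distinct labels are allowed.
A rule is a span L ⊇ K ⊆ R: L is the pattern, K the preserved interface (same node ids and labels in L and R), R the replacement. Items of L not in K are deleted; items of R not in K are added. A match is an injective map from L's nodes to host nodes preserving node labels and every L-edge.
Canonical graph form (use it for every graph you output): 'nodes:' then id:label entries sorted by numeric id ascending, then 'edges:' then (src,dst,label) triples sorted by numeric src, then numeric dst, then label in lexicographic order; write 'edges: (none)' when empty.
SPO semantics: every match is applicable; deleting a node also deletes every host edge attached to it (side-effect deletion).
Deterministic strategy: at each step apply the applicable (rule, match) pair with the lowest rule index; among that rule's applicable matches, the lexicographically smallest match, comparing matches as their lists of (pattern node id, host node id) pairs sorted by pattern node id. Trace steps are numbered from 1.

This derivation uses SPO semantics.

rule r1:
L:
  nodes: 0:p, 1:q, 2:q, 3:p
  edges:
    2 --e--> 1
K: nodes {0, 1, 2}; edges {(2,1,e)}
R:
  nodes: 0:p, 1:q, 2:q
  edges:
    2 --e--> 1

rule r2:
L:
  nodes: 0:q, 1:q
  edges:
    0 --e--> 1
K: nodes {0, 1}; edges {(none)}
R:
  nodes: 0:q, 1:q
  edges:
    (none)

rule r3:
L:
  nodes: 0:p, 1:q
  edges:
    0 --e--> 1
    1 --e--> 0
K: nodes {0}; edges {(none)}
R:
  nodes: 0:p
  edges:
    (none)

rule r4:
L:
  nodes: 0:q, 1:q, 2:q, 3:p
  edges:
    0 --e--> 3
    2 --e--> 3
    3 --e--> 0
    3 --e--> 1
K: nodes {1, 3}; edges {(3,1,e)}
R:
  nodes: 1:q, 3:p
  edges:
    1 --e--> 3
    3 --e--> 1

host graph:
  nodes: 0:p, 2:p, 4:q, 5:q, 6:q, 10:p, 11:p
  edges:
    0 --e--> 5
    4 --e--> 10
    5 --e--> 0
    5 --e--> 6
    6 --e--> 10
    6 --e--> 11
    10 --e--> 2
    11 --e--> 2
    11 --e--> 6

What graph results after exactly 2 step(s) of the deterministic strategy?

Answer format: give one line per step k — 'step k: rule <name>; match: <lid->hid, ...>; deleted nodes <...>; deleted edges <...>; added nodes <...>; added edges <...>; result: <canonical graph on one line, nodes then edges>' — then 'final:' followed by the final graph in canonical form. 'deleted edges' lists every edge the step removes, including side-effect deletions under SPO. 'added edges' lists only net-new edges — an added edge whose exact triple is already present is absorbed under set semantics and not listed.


step 1: rule r1; match: 0->0, 1->6, 2->5, 3->2; deleted nodes 2; deleted edges (10,2,e); (11,2,e); added nodes (none); added edges (none); result: nodes: 0:p, 4:q, 5:q, 6:q, 10:p, 11:p edges: (0,5,e); (4,10,e); (5,0,e); (5,6,e); (6,10,e); (6,11,e); (11,6,e)
step 2: rule r1; match: 0->0, 1->6, 2->5, 3->10; deleted nodes 10; deleted edges (4,10,e); (6,10,e); added nodes (none); added edges (none); result: nodes: 0:p, 4:q, 5:q, 6:q, 11:p edges: (0,5,e); (5,0,e); (5,6,e); (6,11,e); (11,6,e)
final:
nodes: 0:p, 4:q, 5:q, 6:q, 11:p
edges: (0,5,e); (5,0,e); (5,6,e); (6,11,e); (11,6,e)


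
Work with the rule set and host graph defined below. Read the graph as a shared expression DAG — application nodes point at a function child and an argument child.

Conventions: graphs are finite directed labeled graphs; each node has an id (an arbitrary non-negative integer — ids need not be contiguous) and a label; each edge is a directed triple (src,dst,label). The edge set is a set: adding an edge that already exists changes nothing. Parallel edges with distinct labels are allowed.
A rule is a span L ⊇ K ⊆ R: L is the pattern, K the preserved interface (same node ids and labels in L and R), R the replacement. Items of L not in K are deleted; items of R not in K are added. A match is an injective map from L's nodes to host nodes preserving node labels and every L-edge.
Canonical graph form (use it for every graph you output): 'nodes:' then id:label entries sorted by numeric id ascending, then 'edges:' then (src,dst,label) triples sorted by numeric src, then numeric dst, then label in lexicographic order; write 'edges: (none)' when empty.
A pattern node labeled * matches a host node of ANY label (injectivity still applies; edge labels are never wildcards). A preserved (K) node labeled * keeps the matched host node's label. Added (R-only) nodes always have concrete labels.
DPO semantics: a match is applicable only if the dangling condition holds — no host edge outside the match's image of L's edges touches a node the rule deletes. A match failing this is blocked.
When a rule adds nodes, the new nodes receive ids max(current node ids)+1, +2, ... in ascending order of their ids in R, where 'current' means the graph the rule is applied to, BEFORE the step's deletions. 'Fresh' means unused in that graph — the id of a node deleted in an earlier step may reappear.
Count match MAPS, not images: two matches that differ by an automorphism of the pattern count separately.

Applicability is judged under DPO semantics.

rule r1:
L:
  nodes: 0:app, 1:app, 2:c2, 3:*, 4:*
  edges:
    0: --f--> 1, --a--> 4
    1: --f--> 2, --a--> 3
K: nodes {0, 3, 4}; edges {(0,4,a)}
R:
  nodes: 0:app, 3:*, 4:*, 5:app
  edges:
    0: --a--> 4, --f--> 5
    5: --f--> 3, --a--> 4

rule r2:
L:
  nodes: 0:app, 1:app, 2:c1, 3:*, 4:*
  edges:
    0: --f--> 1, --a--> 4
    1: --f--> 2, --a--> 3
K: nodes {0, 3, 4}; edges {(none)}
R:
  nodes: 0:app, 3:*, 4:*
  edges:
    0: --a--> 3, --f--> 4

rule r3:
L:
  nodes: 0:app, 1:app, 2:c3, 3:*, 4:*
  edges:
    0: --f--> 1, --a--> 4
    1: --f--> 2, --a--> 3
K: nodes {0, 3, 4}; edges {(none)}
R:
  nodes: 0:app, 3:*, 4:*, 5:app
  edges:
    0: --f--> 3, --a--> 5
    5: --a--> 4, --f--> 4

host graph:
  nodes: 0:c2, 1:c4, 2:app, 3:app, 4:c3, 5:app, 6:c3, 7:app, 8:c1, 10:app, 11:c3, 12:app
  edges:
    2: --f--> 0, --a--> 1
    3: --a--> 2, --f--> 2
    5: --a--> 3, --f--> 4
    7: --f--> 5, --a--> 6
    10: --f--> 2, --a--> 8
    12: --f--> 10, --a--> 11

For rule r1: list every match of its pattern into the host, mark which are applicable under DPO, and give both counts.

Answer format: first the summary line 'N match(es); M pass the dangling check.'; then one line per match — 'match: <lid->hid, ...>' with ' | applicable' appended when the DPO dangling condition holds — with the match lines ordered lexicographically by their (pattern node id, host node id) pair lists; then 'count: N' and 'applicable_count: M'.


1 match(es); 0 pass the dangling check.
match: 0->10, 1->2, 2->0, 3->1, 4->8
count: 1
applicable_count: 0


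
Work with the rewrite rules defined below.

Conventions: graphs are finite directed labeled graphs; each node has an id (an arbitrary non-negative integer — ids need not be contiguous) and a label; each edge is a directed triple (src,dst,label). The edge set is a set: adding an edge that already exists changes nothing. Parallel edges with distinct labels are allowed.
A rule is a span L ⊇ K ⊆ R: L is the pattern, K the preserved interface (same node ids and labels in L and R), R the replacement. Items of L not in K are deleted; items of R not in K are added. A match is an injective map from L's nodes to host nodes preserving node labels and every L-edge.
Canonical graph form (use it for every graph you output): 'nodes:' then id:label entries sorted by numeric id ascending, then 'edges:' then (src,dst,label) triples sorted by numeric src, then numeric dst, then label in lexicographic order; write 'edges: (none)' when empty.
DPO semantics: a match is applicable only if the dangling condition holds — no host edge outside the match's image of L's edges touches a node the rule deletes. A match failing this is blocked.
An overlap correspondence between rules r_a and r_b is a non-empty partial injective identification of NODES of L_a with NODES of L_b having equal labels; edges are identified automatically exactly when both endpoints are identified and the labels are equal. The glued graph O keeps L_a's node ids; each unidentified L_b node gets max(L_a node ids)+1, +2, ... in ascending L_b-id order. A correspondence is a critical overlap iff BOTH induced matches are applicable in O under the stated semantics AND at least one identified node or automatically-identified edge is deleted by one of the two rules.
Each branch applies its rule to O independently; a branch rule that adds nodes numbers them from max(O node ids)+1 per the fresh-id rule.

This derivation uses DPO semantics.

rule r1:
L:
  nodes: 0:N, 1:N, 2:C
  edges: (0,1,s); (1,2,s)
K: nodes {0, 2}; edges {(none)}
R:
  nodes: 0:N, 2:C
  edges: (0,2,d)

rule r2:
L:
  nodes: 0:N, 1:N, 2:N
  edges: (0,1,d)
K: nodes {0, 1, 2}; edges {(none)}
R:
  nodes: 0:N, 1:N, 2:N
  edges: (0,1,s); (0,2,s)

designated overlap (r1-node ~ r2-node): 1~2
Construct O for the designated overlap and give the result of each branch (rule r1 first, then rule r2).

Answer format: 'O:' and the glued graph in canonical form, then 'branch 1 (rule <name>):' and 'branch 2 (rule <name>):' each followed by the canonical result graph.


O:
nodes: 0:N, 1:N, 2:C, 3:N, 4:N
edges: (0,1,s); (1,2,s); (3,4,d)
branch 1 (rule r1):
nodes: 0:N, 2:C, 3:N, 4:N
edges: (0,2,d); (3,4,d)
branch 2 (rule r2):
nodes: 0:N, 1:N, 2:C, 3:N, 4:N
edges: (0,1,s); (1,2,s); (3,1,s); (3,4,s)


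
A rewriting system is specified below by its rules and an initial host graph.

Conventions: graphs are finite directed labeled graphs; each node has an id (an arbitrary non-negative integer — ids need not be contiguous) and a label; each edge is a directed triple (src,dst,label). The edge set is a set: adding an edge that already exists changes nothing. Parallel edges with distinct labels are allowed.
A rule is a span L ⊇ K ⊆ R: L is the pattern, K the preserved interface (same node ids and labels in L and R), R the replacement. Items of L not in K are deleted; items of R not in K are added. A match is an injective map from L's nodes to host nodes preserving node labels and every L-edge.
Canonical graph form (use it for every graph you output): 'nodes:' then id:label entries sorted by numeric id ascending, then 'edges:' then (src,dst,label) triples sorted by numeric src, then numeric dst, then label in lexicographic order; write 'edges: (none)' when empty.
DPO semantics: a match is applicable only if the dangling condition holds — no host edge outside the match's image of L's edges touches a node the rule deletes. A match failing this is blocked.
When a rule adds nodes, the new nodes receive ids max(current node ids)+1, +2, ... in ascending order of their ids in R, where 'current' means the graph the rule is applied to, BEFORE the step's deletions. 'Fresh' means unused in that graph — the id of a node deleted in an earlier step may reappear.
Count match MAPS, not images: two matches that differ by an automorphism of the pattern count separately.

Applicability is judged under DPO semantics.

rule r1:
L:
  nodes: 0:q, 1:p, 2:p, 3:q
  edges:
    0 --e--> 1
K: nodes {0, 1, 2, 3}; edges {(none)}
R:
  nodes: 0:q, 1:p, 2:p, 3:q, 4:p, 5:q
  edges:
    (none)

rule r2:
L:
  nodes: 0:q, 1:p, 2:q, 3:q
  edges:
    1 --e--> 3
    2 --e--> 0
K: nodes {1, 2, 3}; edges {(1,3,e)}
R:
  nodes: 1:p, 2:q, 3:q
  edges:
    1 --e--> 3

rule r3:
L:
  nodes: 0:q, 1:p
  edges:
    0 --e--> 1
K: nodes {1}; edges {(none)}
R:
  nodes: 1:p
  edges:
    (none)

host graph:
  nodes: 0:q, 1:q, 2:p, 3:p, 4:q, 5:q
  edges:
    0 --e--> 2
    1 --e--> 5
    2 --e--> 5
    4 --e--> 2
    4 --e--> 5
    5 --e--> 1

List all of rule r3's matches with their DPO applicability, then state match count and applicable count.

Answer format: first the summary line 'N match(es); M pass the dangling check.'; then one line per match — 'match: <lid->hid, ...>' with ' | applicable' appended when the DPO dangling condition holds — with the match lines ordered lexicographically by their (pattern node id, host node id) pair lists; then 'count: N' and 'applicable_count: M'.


2 match(es); 1 pass the dangling check.
match: 0->0, 1->2 | applicable
match: 0->4, 1->2
count: 2
applicable_count: 1


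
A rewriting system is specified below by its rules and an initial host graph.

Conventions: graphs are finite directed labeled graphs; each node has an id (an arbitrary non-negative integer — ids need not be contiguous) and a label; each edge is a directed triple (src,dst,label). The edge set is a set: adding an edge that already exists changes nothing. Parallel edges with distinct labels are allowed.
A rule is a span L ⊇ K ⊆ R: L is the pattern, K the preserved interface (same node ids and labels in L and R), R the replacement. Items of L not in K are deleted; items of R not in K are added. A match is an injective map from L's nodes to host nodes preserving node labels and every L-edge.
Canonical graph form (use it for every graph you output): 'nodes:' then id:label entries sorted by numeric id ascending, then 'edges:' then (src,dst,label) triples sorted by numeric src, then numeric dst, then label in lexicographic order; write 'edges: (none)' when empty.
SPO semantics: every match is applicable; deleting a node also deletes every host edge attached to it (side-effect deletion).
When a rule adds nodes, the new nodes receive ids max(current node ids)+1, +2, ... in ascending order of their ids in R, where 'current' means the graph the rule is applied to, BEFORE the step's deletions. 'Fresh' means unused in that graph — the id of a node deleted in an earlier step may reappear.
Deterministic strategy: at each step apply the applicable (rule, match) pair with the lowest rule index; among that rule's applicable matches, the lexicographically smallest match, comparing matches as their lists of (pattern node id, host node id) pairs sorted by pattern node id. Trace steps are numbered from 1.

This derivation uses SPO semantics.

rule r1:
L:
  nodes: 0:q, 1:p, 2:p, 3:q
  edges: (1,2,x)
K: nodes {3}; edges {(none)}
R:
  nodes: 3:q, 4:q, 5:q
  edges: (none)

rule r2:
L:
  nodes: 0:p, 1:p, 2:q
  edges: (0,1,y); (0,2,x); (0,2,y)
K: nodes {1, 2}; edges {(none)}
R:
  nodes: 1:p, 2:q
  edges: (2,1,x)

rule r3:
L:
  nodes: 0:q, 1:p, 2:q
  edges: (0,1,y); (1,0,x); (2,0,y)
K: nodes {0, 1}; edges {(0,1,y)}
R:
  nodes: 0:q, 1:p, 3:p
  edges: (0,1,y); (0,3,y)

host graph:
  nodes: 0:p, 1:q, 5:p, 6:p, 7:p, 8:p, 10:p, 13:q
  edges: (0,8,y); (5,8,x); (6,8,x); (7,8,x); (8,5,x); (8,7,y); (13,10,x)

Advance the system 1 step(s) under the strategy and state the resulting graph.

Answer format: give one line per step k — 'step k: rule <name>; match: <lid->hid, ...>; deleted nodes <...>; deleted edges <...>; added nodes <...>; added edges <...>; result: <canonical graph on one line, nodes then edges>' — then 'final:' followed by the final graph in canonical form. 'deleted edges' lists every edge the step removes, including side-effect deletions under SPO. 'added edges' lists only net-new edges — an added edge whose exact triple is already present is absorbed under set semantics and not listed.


step 1: rule r1; match: 0->1, 1->5, 2->8, 3->13; deleted nodes 1, 5, 8; deleted edges (0,8,y); (5,8,x); (6,8,x); (7,8,x); (8,5,x); (8,7,y); added nodes 14, 15; added edges (none); result: nodes: 0:p, 6:p, 7:p, 10:p, 13:q, 14:q, 15:q edges: (13,10,x)
final:
nodes: 0:p, 6:p, 7:p, 10:p, 13:q, 14:q, 15:q
edges: (13,10,x)


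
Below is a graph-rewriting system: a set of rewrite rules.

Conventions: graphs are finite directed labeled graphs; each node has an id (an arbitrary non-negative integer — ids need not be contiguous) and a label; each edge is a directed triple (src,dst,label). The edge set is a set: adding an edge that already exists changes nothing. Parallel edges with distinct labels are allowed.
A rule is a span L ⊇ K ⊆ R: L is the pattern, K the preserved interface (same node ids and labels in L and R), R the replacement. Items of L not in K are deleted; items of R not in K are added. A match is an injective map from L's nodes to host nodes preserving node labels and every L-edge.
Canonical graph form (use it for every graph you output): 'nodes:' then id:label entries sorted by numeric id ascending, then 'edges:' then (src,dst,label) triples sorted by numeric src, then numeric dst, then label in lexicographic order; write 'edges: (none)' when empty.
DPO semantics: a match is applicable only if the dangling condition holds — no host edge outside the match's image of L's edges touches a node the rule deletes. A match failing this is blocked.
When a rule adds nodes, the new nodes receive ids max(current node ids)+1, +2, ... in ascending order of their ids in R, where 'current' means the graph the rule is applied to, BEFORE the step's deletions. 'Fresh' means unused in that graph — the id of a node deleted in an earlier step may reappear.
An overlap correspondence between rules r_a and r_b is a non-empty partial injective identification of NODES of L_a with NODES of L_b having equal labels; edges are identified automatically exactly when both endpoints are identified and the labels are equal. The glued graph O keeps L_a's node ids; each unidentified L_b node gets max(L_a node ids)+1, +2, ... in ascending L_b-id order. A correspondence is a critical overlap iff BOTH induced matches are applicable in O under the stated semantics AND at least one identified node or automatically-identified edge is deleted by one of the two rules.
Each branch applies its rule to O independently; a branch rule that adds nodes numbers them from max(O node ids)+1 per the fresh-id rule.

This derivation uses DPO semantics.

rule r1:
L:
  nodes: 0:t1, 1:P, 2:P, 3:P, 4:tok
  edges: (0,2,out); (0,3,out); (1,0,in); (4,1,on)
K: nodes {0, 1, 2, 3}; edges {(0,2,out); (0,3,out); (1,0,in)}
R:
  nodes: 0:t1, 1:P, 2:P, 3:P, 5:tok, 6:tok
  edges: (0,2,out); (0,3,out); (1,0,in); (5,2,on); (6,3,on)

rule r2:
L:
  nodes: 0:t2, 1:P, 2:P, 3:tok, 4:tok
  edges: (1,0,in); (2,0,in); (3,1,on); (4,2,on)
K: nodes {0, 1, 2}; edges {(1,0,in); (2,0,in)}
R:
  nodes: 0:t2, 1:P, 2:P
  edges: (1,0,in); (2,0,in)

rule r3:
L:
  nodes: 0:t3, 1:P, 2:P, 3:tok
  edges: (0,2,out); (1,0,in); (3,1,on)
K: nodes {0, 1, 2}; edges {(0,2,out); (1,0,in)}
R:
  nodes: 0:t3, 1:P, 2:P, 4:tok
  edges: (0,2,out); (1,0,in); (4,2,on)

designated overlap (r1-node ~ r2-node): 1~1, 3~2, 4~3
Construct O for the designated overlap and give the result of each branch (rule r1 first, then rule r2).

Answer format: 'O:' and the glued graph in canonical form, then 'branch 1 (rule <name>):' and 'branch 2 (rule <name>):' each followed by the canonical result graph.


O:
nodes: 0:t1, 1:P, 2:P, 3:P, 4:tok, 5:t2, 6:tok
edges: (0,2,out); (0,3,out); (1,0,in); (1,5,in); (3,5,in); (4,1,on); (6,3,on)
branch 1 (rule r1):
nodes: 0:t1, 1:P, 2:P, 3:P, 5:t2, 6:tok, 7:tok, 8:tok
edges: (0,2,out); (0,3,out); (1,0,in); (1,5,in); (3,5,in); (6,3,on); (7,2,on); (8,3,on)
branch 2 (rule r2):
nodes: 0:t1, 1:P, 2:P, 3:P, 5:t2
edges: (0,2,out); (0,3,out); (1,0,in); (1,5,in); (3,5,in)


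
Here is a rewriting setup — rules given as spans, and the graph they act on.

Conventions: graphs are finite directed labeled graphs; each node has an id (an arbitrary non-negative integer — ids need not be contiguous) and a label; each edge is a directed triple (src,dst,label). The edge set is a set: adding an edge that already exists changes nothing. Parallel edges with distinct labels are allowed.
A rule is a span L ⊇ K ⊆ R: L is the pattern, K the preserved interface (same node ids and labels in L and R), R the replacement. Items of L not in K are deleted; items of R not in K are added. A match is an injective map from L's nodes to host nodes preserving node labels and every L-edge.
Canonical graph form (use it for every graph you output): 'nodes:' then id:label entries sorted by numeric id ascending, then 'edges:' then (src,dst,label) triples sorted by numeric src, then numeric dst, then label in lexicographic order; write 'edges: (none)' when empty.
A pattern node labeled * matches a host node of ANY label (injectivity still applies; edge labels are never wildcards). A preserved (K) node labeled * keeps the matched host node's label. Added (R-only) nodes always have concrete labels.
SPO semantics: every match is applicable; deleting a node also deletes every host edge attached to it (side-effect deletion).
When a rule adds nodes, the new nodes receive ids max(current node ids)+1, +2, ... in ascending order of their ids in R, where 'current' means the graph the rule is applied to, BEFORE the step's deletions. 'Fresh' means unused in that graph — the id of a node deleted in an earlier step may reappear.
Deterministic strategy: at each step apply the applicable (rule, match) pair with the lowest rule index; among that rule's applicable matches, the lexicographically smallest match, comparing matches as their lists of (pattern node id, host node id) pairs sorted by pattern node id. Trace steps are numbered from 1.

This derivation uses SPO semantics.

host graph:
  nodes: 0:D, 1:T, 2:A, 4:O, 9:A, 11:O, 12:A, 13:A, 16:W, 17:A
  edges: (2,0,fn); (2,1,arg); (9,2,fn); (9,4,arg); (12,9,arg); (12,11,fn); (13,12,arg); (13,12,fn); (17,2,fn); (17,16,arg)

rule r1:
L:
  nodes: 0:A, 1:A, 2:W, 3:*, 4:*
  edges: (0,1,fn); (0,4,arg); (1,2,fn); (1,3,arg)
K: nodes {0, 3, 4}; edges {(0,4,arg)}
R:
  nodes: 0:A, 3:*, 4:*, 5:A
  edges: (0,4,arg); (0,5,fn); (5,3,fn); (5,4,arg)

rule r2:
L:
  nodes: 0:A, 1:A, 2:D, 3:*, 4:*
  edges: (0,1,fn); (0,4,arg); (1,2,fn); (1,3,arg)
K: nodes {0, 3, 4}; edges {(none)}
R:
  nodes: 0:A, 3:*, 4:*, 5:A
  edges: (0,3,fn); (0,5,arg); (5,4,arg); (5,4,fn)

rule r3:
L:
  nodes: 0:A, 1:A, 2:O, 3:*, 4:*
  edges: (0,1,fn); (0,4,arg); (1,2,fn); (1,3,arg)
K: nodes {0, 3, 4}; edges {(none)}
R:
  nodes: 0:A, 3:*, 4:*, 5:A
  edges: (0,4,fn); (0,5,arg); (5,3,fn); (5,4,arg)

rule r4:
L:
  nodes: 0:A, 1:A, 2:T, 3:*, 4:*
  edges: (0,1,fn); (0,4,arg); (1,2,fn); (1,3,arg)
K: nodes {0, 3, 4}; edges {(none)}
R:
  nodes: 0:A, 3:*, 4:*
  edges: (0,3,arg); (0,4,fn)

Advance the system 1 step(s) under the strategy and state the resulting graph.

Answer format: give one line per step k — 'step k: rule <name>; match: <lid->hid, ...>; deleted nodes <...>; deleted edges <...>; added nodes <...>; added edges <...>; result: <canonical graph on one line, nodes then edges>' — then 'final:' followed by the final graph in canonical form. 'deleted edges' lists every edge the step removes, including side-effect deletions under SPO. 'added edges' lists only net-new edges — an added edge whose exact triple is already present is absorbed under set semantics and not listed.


step 1: rule r2; match: 0->9, 1->2, 2->0, 3->1, 4->4; deleted nodes 0, 2; deleted edges (2,0,fn); (2,1,arg); (9,2,fn); (9,4,arg); (17,2,fn); added nodes 18; added edges (9,1,fn); (9,18,arg); (18,4,arg); (18,4,fn); result: nodes: 1:T, 4:O, 9:A, 11:O, 12:A, 13:A, 16:W, 17:A, 18:A edges: (9,1,fn); (9,18,arg); (12,9,arg); (12,11,fn); (13,12,arg); (13,12,fn); (17,16,arg); (18,4,arg); (18,4,fn)
final:
nodes: 1:T, 4:O, 9:A, 11:O, 12:A, 13:A, 16:W, 17:A, 18:A
edges: (9,1,fn); (9,18,arg); (12,9,arg); (12,11,fn); (13,12,arg); (13,12,fn); (17,16,arg); (18,4,arg); (18,4,fn)


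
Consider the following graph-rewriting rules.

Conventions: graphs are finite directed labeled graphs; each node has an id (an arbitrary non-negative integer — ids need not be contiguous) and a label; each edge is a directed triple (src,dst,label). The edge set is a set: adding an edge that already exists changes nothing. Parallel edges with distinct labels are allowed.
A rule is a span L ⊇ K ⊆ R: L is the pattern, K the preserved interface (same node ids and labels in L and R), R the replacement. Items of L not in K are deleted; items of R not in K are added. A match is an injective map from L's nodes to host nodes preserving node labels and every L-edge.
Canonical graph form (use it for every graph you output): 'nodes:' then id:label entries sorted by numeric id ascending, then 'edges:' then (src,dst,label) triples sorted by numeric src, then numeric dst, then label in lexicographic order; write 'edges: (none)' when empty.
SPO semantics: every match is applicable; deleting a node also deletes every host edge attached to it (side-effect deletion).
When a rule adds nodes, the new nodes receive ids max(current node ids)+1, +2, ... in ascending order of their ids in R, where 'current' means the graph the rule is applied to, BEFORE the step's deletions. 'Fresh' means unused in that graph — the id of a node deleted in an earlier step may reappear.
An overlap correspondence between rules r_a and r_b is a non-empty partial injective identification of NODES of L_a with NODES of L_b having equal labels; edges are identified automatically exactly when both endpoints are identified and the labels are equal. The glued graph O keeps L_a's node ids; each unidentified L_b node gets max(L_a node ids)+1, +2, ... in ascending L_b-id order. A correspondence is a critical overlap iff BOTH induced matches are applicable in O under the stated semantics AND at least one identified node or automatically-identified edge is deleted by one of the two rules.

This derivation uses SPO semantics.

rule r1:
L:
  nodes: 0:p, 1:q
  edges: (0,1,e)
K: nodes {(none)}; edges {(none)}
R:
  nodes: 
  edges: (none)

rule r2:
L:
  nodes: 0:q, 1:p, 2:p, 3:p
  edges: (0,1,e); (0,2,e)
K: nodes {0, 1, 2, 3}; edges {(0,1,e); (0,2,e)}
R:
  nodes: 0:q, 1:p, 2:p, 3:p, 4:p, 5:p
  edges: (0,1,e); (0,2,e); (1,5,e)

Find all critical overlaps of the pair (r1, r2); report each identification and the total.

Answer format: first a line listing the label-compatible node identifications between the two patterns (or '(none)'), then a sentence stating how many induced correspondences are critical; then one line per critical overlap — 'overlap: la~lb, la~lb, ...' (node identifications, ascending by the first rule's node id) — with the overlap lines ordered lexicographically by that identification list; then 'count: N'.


label-compatible node identifications between L(r1) and L(r2): 0~1, 0~2, 0~3, 1~0
7 of the induced correspondences are critical overlaps of r1 and r2.
overlap: 0~1
overlap: 0~1, 1~0
overlap: 0~2
overlap: 0~2, 1~0
overlap: 0~3
overlap: 0~3, 1~0
overlap: 1~0
count: 7


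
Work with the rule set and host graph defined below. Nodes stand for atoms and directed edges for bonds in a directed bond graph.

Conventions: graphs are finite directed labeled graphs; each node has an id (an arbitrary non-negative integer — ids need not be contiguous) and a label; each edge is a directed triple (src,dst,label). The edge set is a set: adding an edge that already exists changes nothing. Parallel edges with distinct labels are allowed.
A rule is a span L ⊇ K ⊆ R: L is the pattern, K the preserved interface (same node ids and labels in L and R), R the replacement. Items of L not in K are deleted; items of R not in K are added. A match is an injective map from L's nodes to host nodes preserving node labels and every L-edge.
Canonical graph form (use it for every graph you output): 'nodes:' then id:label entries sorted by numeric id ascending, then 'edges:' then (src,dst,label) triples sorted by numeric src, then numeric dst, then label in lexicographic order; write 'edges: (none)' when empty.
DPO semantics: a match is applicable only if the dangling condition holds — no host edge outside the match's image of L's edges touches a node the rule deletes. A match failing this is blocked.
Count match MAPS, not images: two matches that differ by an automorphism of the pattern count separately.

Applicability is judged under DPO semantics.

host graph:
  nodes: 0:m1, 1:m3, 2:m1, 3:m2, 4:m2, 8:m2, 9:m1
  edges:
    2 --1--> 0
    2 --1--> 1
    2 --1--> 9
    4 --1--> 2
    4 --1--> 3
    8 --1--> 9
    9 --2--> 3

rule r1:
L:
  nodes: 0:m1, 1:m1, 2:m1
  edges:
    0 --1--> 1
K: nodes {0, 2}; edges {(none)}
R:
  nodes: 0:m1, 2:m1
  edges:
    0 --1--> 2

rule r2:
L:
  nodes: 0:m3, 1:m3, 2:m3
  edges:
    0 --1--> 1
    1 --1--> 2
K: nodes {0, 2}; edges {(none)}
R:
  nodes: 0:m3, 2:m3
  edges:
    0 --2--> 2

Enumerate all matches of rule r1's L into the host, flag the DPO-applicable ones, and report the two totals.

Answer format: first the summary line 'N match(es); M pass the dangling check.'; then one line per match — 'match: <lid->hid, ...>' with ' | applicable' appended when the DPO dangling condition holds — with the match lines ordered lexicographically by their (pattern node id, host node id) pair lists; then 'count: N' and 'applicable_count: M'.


2 match(es); 1 pass the dangling check.
match: 0->2, 1->0, 2->9 | applicable
match: 0->2, 1->9, 2->0
count: 2
applicable_count: 1


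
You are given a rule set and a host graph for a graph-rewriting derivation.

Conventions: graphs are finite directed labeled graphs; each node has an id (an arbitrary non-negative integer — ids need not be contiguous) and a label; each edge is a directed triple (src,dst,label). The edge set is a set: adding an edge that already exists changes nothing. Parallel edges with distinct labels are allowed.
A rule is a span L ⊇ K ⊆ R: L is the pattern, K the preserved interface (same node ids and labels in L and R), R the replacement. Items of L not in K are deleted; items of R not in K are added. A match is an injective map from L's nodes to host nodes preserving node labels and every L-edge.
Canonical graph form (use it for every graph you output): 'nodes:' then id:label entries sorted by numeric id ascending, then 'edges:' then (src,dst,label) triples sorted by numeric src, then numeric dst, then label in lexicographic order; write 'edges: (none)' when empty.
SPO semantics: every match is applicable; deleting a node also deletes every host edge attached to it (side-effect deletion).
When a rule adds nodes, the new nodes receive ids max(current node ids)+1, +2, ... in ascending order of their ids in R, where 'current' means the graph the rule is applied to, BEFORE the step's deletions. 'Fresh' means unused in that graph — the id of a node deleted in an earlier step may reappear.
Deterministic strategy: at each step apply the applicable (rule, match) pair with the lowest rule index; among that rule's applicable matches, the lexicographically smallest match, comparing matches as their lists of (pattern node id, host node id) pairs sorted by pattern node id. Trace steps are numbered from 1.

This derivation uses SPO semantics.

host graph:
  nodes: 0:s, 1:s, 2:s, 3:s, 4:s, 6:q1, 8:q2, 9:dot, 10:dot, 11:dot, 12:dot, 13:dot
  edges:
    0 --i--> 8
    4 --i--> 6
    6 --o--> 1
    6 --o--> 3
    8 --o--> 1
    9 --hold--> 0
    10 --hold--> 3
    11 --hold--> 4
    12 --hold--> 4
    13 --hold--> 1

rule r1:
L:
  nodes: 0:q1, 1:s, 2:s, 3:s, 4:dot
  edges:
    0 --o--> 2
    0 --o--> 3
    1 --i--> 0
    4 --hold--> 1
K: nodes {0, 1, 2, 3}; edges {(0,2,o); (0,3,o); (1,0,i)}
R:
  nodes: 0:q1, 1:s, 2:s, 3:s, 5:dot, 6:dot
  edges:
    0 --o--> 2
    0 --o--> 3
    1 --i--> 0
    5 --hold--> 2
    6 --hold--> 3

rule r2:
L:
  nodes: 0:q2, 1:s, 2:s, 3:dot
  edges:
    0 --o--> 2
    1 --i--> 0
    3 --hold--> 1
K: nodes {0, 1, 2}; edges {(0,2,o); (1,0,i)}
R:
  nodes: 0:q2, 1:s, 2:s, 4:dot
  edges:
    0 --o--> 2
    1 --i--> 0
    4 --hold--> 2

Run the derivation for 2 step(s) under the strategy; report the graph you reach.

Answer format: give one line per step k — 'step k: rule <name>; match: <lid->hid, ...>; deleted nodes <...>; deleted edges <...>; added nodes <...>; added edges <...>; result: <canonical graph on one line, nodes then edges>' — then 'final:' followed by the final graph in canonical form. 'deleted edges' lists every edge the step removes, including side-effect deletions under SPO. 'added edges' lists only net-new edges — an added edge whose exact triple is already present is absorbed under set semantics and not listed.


step 1: rule r1; match: 0->6, 1->4, 2->1, 3->3, 4->11; deleted nodes 11; deleted edges (11,4,hold); added nodes 14, 15; added edges (14,1,hold); (15,3,hold); result: nodes: 0:s, 1:s, 2:s, 3:s, 4:s, 6:q1, 8:q2, 9:dot, 10:dot, 12:dot, 13:dot, 14:dot, 15:dot edges: (0,8,i); (4,6,i); (6,1,o); (6,3,o); (8,1,o); (9,0,hold); (10,3,hold); (12,4,hold); (13,1,hold); (14,1,hold); (15,3,hold)
step 2: rule r1; match: 0->6, 1->4, 2->1, 3->3, 4->12; deleted nodes 12; deleted edges (12,4,hold); added nodes 16, 17; added edges (16,1,hold); (17,3,hold); result: nodes: 0:s, 1:s, 2:s, 3:s, 4:s, 6:q1, 8:q2, 9:dot, 10:dot, 13:dot, 14:dot, 15:dot, 16:dot, 17:dot edges: (0,8,i); (4,6,i); (6,1,o); (6,3,o); (8,1,o); (9,0,hold); (10,3,hold); (13,1,hold); (14,1,hold); (15,3,hold); (16,1,hold); (17,3,hold)
final:
nodes: 0:s, 1:s, 2:s, 3:s, 4:s, 6:q1, 8:q2, 9:dot, 10:dot, 13:dot, 14:dot, 15:dot, 16:dot, 17:dot
edges: (0,8,i); (4,6,i); (6,1,o); (6,3,o); (8,1,o); (9,0,hold); (10,3,hold); (13,1,hold); (14,1,hold); (15,3,hold); (16,1,hold); (17,3,hold)


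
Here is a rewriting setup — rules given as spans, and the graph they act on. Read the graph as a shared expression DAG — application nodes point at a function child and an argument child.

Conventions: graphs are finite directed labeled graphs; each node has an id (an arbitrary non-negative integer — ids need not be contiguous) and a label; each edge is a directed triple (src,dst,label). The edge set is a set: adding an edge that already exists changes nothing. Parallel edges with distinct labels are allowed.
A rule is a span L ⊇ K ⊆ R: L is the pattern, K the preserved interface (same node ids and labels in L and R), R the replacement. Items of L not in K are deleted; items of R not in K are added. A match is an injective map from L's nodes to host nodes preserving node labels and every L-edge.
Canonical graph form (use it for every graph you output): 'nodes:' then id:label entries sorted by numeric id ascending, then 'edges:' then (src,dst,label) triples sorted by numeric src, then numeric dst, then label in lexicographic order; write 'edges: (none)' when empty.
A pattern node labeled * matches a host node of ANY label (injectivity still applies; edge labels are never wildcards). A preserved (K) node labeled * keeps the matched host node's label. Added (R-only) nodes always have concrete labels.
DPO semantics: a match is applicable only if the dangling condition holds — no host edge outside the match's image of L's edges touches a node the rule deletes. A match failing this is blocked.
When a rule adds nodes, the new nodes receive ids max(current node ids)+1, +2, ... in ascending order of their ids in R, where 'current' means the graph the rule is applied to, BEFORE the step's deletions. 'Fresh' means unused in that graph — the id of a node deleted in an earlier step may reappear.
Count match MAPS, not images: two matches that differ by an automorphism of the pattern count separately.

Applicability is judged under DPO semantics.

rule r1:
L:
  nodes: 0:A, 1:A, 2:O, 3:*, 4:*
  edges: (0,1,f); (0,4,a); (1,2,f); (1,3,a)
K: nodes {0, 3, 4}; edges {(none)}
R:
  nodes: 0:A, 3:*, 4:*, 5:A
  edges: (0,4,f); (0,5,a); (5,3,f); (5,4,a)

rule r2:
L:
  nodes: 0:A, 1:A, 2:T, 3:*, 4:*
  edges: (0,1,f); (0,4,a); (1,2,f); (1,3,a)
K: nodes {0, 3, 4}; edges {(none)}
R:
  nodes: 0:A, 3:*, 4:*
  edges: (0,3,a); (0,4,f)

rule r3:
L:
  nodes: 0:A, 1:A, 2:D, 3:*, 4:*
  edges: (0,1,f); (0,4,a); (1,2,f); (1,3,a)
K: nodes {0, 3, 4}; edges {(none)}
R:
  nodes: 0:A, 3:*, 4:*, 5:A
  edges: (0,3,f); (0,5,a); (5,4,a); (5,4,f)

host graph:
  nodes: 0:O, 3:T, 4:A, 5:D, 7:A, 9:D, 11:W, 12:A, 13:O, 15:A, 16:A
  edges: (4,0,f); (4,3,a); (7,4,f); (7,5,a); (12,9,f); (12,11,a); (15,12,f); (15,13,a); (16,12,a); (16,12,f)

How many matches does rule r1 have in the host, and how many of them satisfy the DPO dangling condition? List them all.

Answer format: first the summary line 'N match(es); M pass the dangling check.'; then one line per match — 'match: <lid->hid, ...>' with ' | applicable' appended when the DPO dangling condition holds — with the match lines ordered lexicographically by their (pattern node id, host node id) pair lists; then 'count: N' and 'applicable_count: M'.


1 match(es); 1 pass the dangling check.
match: 0->7, 1->4, 2->0, 3->3, 4->5 | applicable
count: 1
applicable_count: 1


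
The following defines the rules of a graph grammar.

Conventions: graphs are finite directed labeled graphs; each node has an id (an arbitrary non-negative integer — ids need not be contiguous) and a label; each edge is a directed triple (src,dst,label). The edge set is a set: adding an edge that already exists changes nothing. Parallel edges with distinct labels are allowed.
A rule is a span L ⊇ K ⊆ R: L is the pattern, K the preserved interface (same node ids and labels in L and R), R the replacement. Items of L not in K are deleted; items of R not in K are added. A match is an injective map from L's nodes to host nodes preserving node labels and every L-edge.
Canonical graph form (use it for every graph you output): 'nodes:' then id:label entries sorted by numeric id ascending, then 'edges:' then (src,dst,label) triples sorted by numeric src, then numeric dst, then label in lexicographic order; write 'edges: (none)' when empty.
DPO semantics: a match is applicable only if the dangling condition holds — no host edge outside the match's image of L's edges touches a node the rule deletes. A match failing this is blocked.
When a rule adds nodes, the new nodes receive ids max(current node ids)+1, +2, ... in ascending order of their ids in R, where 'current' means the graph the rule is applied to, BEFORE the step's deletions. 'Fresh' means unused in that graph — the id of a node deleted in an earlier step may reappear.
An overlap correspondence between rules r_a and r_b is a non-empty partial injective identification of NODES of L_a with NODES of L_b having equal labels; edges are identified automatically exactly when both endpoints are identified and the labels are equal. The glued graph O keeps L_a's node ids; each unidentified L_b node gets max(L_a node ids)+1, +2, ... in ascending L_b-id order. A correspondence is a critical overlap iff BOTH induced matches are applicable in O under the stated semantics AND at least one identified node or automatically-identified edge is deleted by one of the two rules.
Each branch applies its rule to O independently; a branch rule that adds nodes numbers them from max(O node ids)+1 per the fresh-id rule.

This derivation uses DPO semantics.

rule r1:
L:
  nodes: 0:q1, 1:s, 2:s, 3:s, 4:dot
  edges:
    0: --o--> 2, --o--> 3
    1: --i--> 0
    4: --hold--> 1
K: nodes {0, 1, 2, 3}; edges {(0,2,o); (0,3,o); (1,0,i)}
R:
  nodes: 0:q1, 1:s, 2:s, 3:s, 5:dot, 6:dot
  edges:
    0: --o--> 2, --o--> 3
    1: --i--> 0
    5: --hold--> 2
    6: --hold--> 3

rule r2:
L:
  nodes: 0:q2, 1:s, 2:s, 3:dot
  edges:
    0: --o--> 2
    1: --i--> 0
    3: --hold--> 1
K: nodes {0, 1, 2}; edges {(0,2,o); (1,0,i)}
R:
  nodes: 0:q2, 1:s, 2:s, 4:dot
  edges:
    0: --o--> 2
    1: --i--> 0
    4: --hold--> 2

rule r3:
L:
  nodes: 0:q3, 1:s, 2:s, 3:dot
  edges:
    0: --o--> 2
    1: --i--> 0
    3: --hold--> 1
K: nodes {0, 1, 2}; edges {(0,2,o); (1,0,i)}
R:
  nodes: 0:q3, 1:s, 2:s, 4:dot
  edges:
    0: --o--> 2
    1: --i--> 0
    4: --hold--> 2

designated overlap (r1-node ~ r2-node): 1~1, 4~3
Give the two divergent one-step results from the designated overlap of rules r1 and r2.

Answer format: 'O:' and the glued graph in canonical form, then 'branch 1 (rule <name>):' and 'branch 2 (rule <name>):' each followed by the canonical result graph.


O:
nodes: 0:q1, 1:s, 2:s, 3:s, 4:dot, 5:q2, 6:s
edges: (0,2,o); (0,3,o); (1,0,i); (1,5,i); (4,1,hold); (5,6,o)
branch 1 (rule r1):
nodes: 0:q1, 1:s, 2:s, 3:s, 5:q2, 6:s, 7:dot, 8:dot
edges: (0,2,o); (0,3,o); (1,0,i); (1,5,i); (5,6,o); (7,2,hold); (8,3,hold)
branch 2 (rule r2):
nodes: 0:q1, 1:s, 2:s, 3:s, 5:q2, 6:s, 7:dot
edges: (0,2,o); (0,3,o); (1,0,i); (1,5,i); (5,6,o); (7,6,hold)


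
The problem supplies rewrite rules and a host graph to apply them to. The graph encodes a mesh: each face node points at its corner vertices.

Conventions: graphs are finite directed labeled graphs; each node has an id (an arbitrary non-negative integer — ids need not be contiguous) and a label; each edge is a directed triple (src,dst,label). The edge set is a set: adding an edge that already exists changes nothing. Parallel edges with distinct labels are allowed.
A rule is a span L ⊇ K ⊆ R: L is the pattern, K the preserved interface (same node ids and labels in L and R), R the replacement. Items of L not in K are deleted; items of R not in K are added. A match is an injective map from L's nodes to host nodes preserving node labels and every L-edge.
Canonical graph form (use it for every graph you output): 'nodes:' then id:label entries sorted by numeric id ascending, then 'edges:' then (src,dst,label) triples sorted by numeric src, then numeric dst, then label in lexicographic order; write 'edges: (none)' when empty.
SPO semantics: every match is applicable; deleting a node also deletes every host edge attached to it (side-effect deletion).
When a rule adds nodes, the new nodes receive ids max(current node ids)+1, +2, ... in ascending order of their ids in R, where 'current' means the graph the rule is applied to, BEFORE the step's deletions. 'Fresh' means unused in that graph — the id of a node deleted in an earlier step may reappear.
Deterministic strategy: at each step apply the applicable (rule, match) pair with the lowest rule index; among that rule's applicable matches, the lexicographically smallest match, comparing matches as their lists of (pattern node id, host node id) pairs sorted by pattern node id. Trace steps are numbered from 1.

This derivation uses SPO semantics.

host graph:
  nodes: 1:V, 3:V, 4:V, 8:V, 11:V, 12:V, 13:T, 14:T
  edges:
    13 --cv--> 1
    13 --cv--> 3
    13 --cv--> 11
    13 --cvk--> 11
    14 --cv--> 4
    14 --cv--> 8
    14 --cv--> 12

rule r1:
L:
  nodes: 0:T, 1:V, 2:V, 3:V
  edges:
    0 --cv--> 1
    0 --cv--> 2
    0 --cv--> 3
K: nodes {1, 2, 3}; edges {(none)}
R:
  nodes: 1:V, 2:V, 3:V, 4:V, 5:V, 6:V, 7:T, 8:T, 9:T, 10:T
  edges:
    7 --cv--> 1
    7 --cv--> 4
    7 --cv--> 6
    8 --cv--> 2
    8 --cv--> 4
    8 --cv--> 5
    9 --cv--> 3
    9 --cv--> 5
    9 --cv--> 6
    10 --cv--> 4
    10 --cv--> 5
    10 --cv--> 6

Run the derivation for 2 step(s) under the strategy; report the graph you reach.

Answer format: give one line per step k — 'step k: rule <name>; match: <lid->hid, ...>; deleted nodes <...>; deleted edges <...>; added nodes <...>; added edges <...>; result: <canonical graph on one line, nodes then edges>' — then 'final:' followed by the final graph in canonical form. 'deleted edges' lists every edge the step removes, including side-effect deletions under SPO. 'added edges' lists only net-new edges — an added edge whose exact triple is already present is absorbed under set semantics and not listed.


step 1: rule r1; match: 0->13, 1->1, 2->3, 3->11; deleted nodes 13; deleted edges (13,1,cv); (13,3,cv); (13,11,cv); (13,11,cvk); added nodes 15, 16, 17, 18, 19, 20, 21; added edges (18,1,cv); (18,15,cv); (18,17,cv); (19,3,cv); (19,15,cv); (19,16,cv); (20,11,cv); (20,16,cv); (20,17,cv); (21,15,cv); (21,16,cv); (21,17,cv); result: nodes: 1:V, 3:V, 4:V, 8:V, 11:V, 12:V, 14:T, 15:V, 16:V, 17:V, 18:T, 19:T, 20:T, 21:T edges: (14,4,cv); (14,8,cv); (14,12,cv); (18,1,cv); (18,15,cv); (18,17,cv); (19,3,cv); (19,15,cv); (19,16,cv); (20,11,cv); (20,16,cv); (20,17,cv); (21,15,cv); (21,16,cv); (21,17,cv)
step 2: rule r1; match: 0->14, 1->4, 2->8, 3->12; deleted nodes 14; deleted edges (14,4,cv); (14,8,cv); (14,12,cv); added nodes 22, 23, 24, 25, 26, 27, 28; added edges (25,4,cv); (25,22,cv); (25,24,cv); (26,8,cv); (26,22,cv); (26,23,cv); (27,12,cv); (27,23,cv); (27,24,cv); (28,22,cv); (28,23,cv); (28,24,cv); result: nodes: 1:V, 3:V, 4:V, 8:V, 11:V, 12:V, 15:V, 16:V, 17:V, 18:T, 19:T, 20:T, 21:T, 22:V, 23:V, 24:V, 25:T, 26:T, 27:T, 28:T edges: (18,1,cv); (18,15,cv); (18,17,cv); (19,3,cv); (19,15,cv); (19,16,cv); (20,11,cv); (20,16,cv); (20,17,cv); (21,15,cv); (21,16,cv); (21,17,cv); (25,4,cv); (25,22,cv); (25,24,cv); (26,8,cv); (26,22,cv); (26,23,cv); (27,12,cv); (27,23,cv); (27,24,cv); (28,22,cv); (28,23,cv); (28,24,cv)
final:
nodes: 1:V, 3:V, 4:V, 8:V, 11:V, 12:V, 15:V, 16:V, 17:V, 18:T, 19:T, 20:T, 21:T, 22:V, 23:V, 24:V, 25:T, 26:T, 27:T, 28:T
edges: (18,1,cv); (18,15,cv); (18,17,cv); (19,3,cv); (19,15,cv); (19,16,cv); (20,11,cv); (20,16,cv); (20,17,cv); (21,15,cv); (21,16,cv); (21,17,cv); (25,4,cv); (25,22,cv); (25,24,cv); (26,8,cv); (26,22,cv); (26,23,cv); (27,12,cv); (27,23,cv); (27,24,cv); (28,22,cv); (28,23,cv); (28,24,cv)
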